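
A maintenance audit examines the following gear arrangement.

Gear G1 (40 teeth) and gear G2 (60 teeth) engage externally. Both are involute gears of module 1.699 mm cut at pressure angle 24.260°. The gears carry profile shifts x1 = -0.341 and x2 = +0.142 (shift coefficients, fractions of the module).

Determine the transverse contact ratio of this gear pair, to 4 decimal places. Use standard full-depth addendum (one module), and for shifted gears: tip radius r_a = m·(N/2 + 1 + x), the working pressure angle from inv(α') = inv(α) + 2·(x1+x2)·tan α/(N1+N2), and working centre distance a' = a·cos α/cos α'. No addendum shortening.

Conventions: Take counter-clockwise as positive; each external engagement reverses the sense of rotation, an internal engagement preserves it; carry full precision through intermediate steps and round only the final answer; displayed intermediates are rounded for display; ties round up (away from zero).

topology: single-mesh involute geometry — m = 1.699, 40T/60T pair
base radii: r_b1 = 30.979238, r_b2 = 46.468857
tip radii: r_a1 = 35.099641, r_a2 = 52.910258
inv(α') = inv(24.260°) + 2·(-0.341+0.142)·tan α/(40+60) = 0.02546655  ⇒  α' = 23.74163°
a' = a·cos α / cos α' = 84.9500·cos 24.260°/cos 23.74163° = 84.608483
action lengths: √(r_a1²−r_b1²) = 16.500655, √(r_a2²−r_b2²) = 25.301003
base pitch p_b = π·m·cos α = 4.866207
CR = (16.500655 + 25.301003 − 84.608483·sin 23.74163°)/4.866207 = 1.589984
contact ratio ≈ 1.5900

1.5900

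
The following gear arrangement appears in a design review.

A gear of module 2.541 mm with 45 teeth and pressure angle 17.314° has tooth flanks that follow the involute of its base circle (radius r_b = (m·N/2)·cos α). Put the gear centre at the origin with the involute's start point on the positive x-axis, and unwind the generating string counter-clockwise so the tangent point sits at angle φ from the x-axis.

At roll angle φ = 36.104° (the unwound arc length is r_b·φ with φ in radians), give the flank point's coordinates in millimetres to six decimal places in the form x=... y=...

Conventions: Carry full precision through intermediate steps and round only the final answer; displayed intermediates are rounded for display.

single-mesh involute tooth geometry (45T wheel at module 2.541)
pitch radius r_p = m·N/2 = 2.541·45/2 = 57.172500
base radius r_b = r_p·cos α = 57.172500·cos 17.314° = 54.581906
roll angle φ = 36.104° = 0.63013367 rad
x = r_b·(cos φ + φ·sin φ) = 64.366081
y = r_b·(sin φ − φ·cos φ) = 4.374033

x=64.366081 y=4.374033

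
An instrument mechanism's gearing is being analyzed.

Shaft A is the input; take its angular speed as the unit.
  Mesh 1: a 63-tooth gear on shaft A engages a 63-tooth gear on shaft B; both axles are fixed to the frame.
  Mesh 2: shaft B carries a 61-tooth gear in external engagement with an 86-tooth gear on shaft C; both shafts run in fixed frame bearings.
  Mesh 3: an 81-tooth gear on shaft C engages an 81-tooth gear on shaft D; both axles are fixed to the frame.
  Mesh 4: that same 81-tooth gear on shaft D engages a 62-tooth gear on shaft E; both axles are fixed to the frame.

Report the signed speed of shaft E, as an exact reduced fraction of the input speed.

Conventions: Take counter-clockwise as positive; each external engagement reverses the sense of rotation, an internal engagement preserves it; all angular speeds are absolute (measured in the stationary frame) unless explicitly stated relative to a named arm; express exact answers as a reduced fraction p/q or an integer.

4-mesh fixed-axis compound train (all bearings frame-fixed)
mesh 1 [63T→63T]: |ω|/ω_in = 1×63/63 = 1, sense flips to −
mesh 2 [61T→86T]: |ω|/ω_in = 1×61/86 = 61/86, sense flips to +
mesh 3 [81T→81T]: |ω|/ω_in = (61/86)×81/81 = 61/86, sense flips to −
mesh 4 [81T→62T]: |ω|/ω_in = (61/86)×81/62 = 4941/5332, sense flips to +
signed output speed (× input speed) = 4941/5332

4941/5332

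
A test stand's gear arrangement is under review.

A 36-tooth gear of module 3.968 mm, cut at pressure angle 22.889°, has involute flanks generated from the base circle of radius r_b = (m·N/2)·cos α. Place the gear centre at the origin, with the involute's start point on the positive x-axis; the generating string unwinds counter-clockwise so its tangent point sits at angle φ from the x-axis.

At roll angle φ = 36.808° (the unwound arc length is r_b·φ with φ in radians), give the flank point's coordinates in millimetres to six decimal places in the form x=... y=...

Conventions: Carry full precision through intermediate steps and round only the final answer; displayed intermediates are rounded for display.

recognized (one wheel, involute flank): single-mesh tooth geometry, m = 3.968, N = 36
pitch radius r_p = m·N/2 = 3.968·36/2 = 71.424000
base radius r_b = r_p·cos α = 71.424000·cos 22.889° = 65.800081
roll angle φ = 36.808° = 0.64242079 rad
x = r_b·(cos φ + φ·sin φ) = 78.008941
y = r_b·(sin φ − φ·cos φ) = 5.578705

x=78.008941 y=5.578705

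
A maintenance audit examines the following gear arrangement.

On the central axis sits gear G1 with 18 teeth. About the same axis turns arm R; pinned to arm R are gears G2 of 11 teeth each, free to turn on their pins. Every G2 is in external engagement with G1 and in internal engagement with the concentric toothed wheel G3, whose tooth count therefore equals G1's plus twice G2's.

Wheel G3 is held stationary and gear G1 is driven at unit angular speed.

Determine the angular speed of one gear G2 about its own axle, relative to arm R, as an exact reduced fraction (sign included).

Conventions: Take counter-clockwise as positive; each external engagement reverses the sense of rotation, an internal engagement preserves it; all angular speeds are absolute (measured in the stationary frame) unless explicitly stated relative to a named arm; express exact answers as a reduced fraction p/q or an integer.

topology: planetary set — G1 18T / G2 11T / G3 40T, arm = carrier (Willis)
ring teeth: 18 + 2·11 = 40
18(ω_sun−ω_arm) = −40(ω_ring−ω_arm),  ω_ring = 0, ω_sun = 1
18(1−ω_arm) = −40(0−ω_arm)  ⇒  58·ω_arm = 18  ⇒  ω_arm = 9/29
sun–planet mesh: 18·(1−9/29) = −11·(ω_p−ω_arm)  ⇒  ω_p−ω_arm = -360/319
exact speed ratio = -360/319

-360/319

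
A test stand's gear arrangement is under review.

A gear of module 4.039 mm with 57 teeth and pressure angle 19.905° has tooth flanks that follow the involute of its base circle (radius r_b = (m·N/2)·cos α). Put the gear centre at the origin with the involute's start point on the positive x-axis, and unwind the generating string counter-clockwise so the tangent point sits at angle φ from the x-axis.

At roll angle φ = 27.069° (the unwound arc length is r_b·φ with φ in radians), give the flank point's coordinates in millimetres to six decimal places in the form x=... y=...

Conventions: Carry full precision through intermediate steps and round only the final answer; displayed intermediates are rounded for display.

x=119.647961 y=3.720221

class = single-mesh tooth geometry [base-circle involute, m = 4.039, 57T]
pitch radius r_p = m·N/2 = 4.039·57/2 = 115.111500
base radius r_b = r_p·cos α = 115.111500·cos 19.905° = 108.234557
roll angle φ = 27.069° = 0.47244318 rad
x = r_b·(cos φ + φ·sin φ) = 119.647961
y = r_b·(sin φ − φ·cos φ) = 3.720221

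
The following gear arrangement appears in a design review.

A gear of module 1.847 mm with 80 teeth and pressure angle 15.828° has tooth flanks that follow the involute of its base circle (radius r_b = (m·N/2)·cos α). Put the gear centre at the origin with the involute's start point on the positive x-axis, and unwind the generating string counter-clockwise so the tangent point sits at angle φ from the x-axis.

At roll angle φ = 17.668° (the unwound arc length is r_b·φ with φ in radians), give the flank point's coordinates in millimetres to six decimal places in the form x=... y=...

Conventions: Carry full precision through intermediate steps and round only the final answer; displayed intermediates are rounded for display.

x=74.378315 y=0.688142

class = single-mesh tooth geometry [base-circle involute, m = 1.847, 80T]
pitch radius r_p = m·N/2 = 1.847·80/2 = 73.880000
base radius r_b = r_p·cos α = 73.880000·cos 15.828° = 71.078826
roll angle φ = 17.668° = 0.30836477 rad
x = r_b·(cos φ + φ·sin φ) = 74.378315
y = r_b·(sin φ − φ·cos φ) = 0.688142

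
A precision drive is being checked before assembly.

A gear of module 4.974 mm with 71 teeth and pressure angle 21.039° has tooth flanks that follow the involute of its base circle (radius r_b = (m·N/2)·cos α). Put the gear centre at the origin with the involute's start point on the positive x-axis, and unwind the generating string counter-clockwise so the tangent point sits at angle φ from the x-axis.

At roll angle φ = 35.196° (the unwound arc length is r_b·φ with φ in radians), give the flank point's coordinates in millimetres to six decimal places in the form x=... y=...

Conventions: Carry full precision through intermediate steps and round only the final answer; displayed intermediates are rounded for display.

class = single-mesh tooth geometry [base-circle involute, m = 4.974, 71T]
pitch radius r_p = m·N/2 = 4.974·71/2 = 176.577000
base radius r_b = r_p·cos α = 176.577000·cos 21.039° = 164.805720
roll angle φ = 35.196° = 0.61428608 rad
x = r_b·(cos φ + φ·sin φ) = 193.027784
y = r_b·(sin φ − φ·cos φ) = 12.259866

x=193.027784 y=12.259866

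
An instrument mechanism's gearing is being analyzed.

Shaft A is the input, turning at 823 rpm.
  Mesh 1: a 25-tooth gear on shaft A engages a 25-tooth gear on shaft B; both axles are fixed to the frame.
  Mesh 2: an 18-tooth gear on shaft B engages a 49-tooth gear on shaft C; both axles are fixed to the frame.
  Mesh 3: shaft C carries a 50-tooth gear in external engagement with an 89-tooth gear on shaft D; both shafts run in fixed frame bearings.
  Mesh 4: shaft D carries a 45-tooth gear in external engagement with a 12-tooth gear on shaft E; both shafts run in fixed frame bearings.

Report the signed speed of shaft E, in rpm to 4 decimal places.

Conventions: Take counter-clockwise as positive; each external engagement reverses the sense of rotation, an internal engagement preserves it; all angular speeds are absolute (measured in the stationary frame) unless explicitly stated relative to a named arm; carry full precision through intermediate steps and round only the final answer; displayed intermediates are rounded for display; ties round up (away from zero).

+636.9239 rpm

class = fixed-axis compound train [4 meshes; 4 ratios multiply, 4 sense flips]
mesh 1 [25T→25T]: ω = 823.0000×25/25 = 823.0000 rpm, sense flips to −
mesh 2 [18T→49T]: ω = 823.0000×18/49 = 302.3265 rpm, sense flips to +
mesh 3 [50T→89T]: ω = 302.3265×50/89 = 169.8464 rpm, sense flips to −
mesh 4 [45T→12T]: ω = 169.8464×45/12 = 636.9239 rpm, sense flips to +
signed output speed = +636.9239 rpm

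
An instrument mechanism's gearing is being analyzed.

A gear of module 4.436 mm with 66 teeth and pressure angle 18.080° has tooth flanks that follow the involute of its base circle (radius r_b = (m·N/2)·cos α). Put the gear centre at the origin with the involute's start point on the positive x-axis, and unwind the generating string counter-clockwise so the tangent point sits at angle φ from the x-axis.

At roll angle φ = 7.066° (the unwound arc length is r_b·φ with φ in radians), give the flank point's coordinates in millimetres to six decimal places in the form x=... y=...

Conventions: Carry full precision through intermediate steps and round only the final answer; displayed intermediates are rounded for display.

class = single-mesh tooth geometry [base-circle involute, m = 4.436, 66T]
pitch radius r_p = m·N/2 = 4.436·66/2 = 146.388000
base radius r_b = r_p·cos α = 146.388000·cos 18.080° = 139.159964
roll angle φ = 7.066° = 0.12332496 rad
x = r_b·(cos φ + φ·sin φ) = 140.214189
y = r_b·(sin φ − φ·cos φ) = 0.086873

x=140.214189 y=0.086873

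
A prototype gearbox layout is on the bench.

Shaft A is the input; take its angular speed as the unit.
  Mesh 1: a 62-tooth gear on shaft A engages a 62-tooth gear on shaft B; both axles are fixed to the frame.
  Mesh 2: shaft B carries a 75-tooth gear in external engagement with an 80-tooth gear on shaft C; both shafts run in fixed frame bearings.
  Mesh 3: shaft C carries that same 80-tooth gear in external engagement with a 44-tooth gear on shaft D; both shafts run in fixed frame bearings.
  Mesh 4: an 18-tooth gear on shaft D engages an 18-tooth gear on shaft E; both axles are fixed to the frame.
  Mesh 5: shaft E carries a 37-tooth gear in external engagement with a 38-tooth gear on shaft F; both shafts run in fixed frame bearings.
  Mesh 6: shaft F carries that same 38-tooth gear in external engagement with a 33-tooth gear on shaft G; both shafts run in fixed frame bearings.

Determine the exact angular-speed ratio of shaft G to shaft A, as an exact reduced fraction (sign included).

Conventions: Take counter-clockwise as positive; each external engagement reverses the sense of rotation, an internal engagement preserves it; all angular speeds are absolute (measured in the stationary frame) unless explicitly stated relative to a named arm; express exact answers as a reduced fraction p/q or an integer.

925/484

class = fixed-axis compound train [6 meshes; 6 ratios multiply, 6 sense flips]
mesh 1 [62T→62T]: running ratio 1, sense −
mesh 2 [75T→80T]: running ratio 15/16, sense +
mesh 3 [80T→44T]: running ratio 75/44, sense −
mesh 4 [18T→18T]: running ratio 75/44, sense +
mesh 5 [37T→38T]: running ratio 2775/1672, sense −
mesh 6 [38T→33T]: running ratio 925/484, sense +
ω_out/ω_in = 925/484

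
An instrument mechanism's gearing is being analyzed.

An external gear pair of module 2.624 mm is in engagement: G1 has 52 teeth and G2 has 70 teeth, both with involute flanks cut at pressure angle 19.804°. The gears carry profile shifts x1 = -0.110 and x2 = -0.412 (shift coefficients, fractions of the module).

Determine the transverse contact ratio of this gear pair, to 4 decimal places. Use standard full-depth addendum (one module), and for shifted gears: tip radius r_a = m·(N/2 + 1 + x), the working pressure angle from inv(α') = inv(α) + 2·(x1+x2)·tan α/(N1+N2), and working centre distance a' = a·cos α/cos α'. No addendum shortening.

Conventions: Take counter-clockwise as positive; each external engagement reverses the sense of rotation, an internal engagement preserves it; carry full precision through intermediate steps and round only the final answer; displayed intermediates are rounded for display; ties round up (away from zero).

1.9116

topology: single-mesh involute geometry — m = 2.624, 52T/70T pair
base radii: r_b1 = 64.189036, r_b2 = 86.408318
tip radii: r_a1 = 70.559360, r_a2 = 93.382912
inv(α') = inv(19.804°) + 2·(-0.110-0.412)·tan α/(52+70) = 0.01137449  ⇒  α' = 18.32687°
a' = a·cos α / cos α' = 160.0640·cos 19.804°/cos 18.32687° = 158.644075
action lengths: √(r_a1²−r_b1²) = 29.298309, √(r_a2²−r_b2²) = 35.411451
base pitch p_b = π·m·cos α = 7.755992
CR = (29.298309 + 35.411451 − 158.644075·sin 18.32687°)/7.755992 = 1.911567
contact ratio ≈ 1.9116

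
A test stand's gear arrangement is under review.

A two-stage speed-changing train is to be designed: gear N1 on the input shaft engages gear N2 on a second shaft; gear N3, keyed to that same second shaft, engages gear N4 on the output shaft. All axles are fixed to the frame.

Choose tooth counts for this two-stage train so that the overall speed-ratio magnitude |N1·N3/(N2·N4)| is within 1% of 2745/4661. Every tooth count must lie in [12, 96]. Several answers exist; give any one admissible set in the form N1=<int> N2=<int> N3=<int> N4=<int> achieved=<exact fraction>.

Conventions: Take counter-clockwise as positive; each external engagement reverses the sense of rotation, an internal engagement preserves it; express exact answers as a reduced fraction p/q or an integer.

topology: fixed-axis compound train — 2 stages, target 2745/4661
target = 2745/4661 in lowest terms: an exact hit needs N1·N3 = k·2745 and N2·N4 = k·4661 for one integer k, every count in [12, 96]; additionally prefer no 1:1 stage (N1 ≠ N2, N3 ≠ N4)
k = 1: N1·N3 = 2745 = 45·61, N2·N4 = 4661 = 59·79
achieved = 45·61/(59·79) = 2745/4661; |achieved − target| = 0 ≤ 549/93220 ✓

N1=45 N2=59 N3=61 N4=79 achieved=2745/4661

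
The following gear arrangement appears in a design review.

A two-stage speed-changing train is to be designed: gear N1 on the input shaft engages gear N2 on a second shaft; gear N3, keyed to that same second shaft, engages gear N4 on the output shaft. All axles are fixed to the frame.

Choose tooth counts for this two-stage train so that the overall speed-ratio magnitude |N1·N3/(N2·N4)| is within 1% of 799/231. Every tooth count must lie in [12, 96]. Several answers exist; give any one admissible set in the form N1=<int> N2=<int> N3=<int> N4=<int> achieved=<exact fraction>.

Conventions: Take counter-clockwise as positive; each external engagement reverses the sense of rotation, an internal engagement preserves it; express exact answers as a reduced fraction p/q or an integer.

N1=17 N2=14 N3=94 N4=33 achieved=799/231

topology: fixed-axis compound train — 2 stages, target 799/231
target = 799/231 in lowest terms: an exact hit needs N1·N3 = k·799 and N2·N4 = k·231 for one integer k, every count in [12, 96]; additionally prefer no 1:1 stage (N1 ≠ N2, N3 ≠ N4)
k = 1: no 1:1-free in-range split of k·799 and k·231 into factor pairs; take k = 2
k = 2: N1·N3 = 1598 = 17·94, N2·N4 = 462 = 14·33
achieved = 17·94/(14·33) = 799/231; |achieved − target| = 0 ≤ 799/23100 ✓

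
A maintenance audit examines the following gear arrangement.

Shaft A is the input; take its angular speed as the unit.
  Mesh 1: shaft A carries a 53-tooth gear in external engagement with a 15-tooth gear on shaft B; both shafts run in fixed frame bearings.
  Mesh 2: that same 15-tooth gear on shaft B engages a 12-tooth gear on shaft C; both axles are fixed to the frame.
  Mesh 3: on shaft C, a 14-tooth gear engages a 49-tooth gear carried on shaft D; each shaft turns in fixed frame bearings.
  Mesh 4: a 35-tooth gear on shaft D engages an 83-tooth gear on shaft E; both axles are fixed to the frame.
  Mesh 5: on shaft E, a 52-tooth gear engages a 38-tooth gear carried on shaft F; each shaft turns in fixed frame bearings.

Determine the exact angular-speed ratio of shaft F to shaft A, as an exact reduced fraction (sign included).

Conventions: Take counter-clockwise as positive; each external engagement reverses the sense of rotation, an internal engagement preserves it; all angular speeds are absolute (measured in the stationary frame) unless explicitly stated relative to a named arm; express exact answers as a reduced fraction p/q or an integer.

class = fixed-axis compound train [5 meshes; 5 ratios multiply, 5 sense flips]
mesh 1 [53T→15T]: running ratio 53/15, sense −
mesh 2 [15T→12T]: running ratio 53/12, sense +
mesh 3 [14T→49T]: running ratio 53/42, sense −
mesh 4 [35T→83T]: running ratio 265/498, sense +
mesh 5 [52T→38T]: running ratio 3445/4731, sense −
ω_out/ω_in = -3445/4731

-3445/4731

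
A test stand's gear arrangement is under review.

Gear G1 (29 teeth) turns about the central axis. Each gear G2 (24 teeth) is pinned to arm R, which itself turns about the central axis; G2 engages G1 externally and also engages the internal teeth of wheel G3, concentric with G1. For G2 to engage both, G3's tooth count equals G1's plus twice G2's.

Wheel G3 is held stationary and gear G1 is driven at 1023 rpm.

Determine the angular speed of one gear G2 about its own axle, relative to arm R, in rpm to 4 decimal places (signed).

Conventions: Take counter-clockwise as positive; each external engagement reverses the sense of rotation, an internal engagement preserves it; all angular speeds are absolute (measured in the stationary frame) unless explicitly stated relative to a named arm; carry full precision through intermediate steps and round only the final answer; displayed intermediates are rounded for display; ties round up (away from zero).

recognized (axles ride arm R): planetary set, 29/24/77 teeth
normalise by the input: solve with ω_sun = 1, then scale by 1023 rpm
ring teeth: 29 + 2·24 = 77
29(ω_sun−ω_arm) = −77(ω_ring−ω_arm),  ω_ring = 0, ω_sun = 1
29(1−ω_arm) = −77(0−ω_arm)  ⇒  106·ω_arm = 29  ⇒  ω_arm = 29/106
sun–planet mesh: 29·(1−29/106) = −24·(ω_p−ω_arm)  ⇒  ω_p−ω_arm = -2233/2544
scale: ω_p−ω_arm = -2233/2544 × 1023 rpm = -897.9399 rpm

-897.9399 rpm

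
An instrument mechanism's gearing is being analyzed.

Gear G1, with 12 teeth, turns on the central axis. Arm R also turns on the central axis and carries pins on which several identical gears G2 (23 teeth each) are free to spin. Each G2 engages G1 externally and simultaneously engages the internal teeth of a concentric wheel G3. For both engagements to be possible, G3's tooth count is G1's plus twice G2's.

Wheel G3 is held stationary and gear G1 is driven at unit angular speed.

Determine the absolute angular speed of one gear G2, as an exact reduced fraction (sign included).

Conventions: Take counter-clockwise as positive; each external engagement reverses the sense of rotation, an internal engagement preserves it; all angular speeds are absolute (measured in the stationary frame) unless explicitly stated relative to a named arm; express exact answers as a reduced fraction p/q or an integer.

topology: planetary set — G1 12T / G2 23T / G3 58T, arm = carrier (Willis)
ring teeth: 12 + 2·23 = 58
12(ω_sun−ω_arm) = −58(ω_ring−ω_arm),  ω_ring = 0, ω_sun = 1
12(1−ω_arm) = −58(0−ω_arm)  ⇒  70·ω_arm = 12  ⇒  ω_arm = 6/35
sun–planet mesh: 12·(1−6/35) = −23·(ω_p−ω_arm)  ⇒  ω_p−ω_arm = -348/805
ω_p = 6/35 − 348/805 = -6/23
exact speed ratio = -6/23

-6/23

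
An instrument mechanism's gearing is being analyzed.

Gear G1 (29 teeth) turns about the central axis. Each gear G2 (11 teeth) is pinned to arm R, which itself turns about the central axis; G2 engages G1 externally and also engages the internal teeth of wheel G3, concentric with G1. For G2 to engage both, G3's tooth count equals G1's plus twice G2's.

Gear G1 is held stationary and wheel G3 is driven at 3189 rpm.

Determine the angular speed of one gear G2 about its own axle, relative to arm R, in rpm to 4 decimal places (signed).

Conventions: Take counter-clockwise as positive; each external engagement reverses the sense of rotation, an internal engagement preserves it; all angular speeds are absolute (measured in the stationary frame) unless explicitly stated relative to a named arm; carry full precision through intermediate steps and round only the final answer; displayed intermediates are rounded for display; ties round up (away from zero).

recognized (axles ride arm R): planetary set, 29/11/51 teeth
normalise by the input: solve with ω_ring = 1, then scale by 3189 rpm
ring teeth: 29 + 2·11 = 51
29(ω_sun−ω_arm) = −51(ω_ring−ω_arm),  ω_sun = 0, ω_ring = 1
29(0−ω_arm) = −51(1−ω_arm)  ⇒  80·ω_arm = 51  ⇒  ω_arm = 51/80
sun–planet mesh: 29·(0−51/80) = −11·(ω_p−ω_arm)  ⇒  ω_p−ω_arm = 1479/880
scale: ω_p−ω_arm = 1479/880 × 3189 rpm = +5359.6943 rpm

+5359.6943 rpm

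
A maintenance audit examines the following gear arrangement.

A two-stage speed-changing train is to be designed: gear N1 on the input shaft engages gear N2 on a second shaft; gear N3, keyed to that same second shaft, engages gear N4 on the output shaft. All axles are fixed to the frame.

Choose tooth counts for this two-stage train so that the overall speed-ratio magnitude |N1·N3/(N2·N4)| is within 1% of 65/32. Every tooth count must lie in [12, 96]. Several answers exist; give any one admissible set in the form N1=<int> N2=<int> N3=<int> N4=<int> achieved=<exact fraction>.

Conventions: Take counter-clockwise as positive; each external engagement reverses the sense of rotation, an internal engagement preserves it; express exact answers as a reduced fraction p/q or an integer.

N1=13 N2=12 N3=30 N4=16 achieved=65/32

design class (target 65/32): fixed-axis compound train
target = 65/32 in lowest terms: an exact hit needs N1·N3 = k·65 and N2·N4 = k·32 for one integer k, every count in [12, 96]; additionally prefer no 1:1 stage (N1 ≠ N2, N3 ≠ N4)
k = 1…5: no 1:1-free in-range split of k·65 and k·32 into factor pairs; take k = 6
k = 6: N1·N3 = 390 = 13·30, N2·N4 = 192 = 12·16
achieved = 13·30/(12·16) = 65/32; |achieved − target| = 0 ≤ 13/640 ✓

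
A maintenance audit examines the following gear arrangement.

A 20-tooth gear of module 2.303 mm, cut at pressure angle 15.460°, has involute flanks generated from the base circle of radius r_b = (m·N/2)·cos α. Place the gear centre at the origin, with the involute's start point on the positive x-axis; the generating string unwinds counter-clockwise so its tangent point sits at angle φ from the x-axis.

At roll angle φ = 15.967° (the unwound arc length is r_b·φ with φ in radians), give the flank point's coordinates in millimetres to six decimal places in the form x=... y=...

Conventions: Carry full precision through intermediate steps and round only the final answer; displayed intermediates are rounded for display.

class = single-mesh tooth geometry [base-circle involute, m = 2.303, 20T]
pitch radius r_p = m·N/2 = 2.303·20/2 = 23.030000
base radius r_b = r_p·cos α = 23.030000·cos 15.460° = 22.196701
roll angle φ = 15.967° = 0.27867672 rad
x = r_b·(cos φ + φ·sin φ) = 23.041944
y = r_b·(sin φ − φ·cos φ) = 0.158889

x=23.041944 y=0.158889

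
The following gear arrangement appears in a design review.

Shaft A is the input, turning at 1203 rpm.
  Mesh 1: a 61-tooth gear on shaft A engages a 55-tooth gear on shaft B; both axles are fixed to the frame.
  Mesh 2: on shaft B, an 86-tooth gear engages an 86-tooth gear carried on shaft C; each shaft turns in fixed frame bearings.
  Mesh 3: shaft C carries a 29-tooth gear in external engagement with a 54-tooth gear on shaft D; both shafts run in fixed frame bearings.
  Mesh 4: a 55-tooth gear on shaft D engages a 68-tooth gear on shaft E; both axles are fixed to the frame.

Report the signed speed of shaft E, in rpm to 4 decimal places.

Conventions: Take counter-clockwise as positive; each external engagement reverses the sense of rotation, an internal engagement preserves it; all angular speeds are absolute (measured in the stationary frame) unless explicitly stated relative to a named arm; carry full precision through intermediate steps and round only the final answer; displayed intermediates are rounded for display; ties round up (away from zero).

+579.5498 rpm

recognized (5 fixed axles, 4 meshes): fixed-axis compound train
mesh 1 [61T→55T]: ω = 1203.0000×61/55 = 1334.2364 rpm, sense flips to −
mesh 2 [86T→86T]: ω = 1334.2364×86/86 = 1334.2364 rpm, sense flips to +
mesh 3 [29T→54T]: ω = 1334.2364×29/54 = 716.5343 rpm, sense flips to −
mesh 4 [55T→68T]: ω = 716.5343×55/68 = 579.5498 rpm, sense flips to +
signed output speed = +579.5498 rpm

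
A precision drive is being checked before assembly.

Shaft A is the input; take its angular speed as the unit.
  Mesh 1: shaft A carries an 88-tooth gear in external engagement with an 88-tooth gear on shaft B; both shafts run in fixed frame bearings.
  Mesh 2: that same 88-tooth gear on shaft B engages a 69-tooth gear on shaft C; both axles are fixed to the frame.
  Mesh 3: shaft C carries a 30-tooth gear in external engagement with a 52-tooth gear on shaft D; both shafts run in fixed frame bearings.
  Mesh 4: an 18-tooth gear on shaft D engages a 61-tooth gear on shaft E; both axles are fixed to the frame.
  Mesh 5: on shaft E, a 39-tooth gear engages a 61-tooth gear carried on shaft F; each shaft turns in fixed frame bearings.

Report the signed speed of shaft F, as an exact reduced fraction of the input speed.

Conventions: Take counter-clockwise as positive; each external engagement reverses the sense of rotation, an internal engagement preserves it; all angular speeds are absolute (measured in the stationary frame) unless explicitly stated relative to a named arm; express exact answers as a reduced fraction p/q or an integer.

-11880/85583

5-mesh fixed-axis compound train (all bearings frame-fixed)
mesh 1 [88T→88T]: |ω|/ω_in = 1×88/88 = 1, sense flips to −
mesh 2 [88T→69T]: |ω|/ω_in = 1×88/69 = 88/69, sense flips to +
mesh 3 [30T→52T]: |ω|/ω_in = (88/69)×30/52 = 220/299, sense flips to −
mesh 4 [18T→61T]: |ω|/ω_in = (220/299)×18/61 = 3960/18239, sense flips to +
mesh 5 [39T→61T]: |ω|/ω_in = (3960/18239)×39/61 = 11880/85583, sense flips to −
signed output speed (× input speed) = -11880/85583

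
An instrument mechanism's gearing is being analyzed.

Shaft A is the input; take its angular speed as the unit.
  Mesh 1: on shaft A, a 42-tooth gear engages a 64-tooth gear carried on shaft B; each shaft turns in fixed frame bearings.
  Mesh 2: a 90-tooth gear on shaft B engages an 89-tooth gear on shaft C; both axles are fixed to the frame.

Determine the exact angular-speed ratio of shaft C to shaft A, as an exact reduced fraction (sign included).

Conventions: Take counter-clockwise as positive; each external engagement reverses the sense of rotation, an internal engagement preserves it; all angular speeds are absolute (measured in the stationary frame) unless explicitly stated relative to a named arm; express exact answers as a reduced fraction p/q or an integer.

945/1424

class = fixed-axis compound train [2 meshes; 2 ratios multiply, 2 sense flips]
mesh 1 [42T→64T]: running ratio 21/32, sense −
mesh 2 [90T→89T]: running ratio 945/1424, sense +
ω_out/ω_in = 945/1424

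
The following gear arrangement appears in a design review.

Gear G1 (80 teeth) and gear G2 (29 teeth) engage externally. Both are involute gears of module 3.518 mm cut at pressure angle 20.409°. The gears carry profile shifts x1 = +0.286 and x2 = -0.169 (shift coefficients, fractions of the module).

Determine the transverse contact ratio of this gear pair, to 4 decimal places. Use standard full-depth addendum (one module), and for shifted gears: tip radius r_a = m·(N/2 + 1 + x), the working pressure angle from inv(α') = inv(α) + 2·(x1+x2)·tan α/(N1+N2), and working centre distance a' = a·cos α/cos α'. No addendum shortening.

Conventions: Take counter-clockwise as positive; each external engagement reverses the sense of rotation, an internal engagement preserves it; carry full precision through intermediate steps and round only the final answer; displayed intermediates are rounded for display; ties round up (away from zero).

1.7169

topology: single-mesh involute geometry — m = 3.518, 80T/29T pair
base radii: r_b1 = 131.886615, r_b2 = 47.808898
tip radii: r_a1 = 145.244148, r_a2 = 53.934458
inv(α') = inv(20.409°) + 2·(+0.286-0.169)·tan α/(80+29) = 0.01667000  ⇒  α' = 20.73391°
a' = a·cos α / cos α' = 191.7310·cos 20.409°/cos 20.73391° = 192.139485
action lengths: √(r_a1²−r_b1²) = 60.842282, √(r_a2²−r_b2²) = 24.964676
base pitch p_b = π·m·cos α = 10.358351
CR = (60.842282 + 24.964676 − 192.139485·sin 20.73391°)/10.358351 = 1.716889
contact ratio ≈ 1.7169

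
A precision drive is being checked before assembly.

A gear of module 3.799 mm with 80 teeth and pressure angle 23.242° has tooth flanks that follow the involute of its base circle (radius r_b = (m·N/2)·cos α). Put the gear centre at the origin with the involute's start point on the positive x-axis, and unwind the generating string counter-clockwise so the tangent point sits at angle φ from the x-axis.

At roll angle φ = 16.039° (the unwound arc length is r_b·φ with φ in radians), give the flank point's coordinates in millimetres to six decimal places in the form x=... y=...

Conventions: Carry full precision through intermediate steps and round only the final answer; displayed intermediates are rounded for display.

x=144.991983 y=1.012996

recognized (one wheel, involute flank): single-mesh tooth geometry, m = 3.799, N = 80
pitch radius r_p = m·N/2 = 3.799·80/2 = 151.960000
base radius r_b = r_p·cos α = 151.960000·cos 23.242° = 139.627886
roll angle φ = 16.039° = 0.27993336 rad
x = r_b·(cos φ + φ·sin φ) = 144.991983
y = r_b·(sin φ − φ·cos φ) = 1.012996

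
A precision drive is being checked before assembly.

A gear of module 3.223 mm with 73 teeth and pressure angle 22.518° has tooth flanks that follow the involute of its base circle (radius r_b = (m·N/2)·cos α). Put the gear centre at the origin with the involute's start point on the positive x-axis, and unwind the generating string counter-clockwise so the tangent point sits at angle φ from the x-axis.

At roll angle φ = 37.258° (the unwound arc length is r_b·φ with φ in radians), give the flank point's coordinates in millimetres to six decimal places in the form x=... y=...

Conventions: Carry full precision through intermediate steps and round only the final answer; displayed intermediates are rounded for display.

x=129.274211 y=9.545631

single-mesh involute tooth geometry (73T wheel at module 3.223)
pitch radius r_p = m·N/2 = 3.223·73/2 = 117.639500
base radius r_b = r_p·cos α = 117.639500·cos 22.518° = 108.670578
roll angle φ = 37.258° = 0.65027477 rad
x = r_b·(cos φ + φ·sin φ) = 129.274211
y = r_b·(sin φ − φ·cos φ) = 9.545631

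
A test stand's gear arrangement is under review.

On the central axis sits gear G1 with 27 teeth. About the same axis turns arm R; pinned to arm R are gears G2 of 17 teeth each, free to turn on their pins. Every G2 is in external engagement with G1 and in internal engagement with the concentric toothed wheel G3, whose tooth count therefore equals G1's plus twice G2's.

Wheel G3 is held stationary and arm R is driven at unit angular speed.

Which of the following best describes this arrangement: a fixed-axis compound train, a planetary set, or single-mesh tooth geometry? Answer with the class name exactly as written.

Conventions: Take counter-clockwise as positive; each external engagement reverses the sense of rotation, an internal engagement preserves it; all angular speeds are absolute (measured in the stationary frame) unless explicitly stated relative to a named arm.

class = planetary set [G3 = 27+2·17 = 61; Willis about the carrier]
classification: planetary set

planetary set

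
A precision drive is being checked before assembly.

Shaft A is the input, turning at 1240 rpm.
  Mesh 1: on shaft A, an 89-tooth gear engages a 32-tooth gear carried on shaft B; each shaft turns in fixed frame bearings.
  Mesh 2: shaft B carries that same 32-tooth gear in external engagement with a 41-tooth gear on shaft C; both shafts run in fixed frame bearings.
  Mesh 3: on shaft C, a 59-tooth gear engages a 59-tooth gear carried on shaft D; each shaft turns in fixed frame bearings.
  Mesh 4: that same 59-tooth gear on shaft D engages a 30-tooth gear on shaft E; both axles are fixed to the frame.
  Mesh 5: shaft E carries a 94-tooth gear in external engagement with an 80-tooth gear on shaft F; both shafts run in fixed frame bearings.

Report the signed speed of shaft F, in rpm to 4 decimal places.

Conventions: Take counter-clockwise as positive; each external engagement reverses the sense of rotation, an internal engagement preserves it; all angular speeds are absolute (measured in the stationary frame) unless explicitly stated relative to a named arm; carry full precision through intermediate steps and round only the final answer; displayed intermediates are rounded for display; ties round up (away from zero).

topology: fixed-axis compound train — 5 meshes, A→F
mesh 1 [89T→32T]: ω = 1240.0000×89/32 = 3448.7500 rpm, sense flips to −
mesh 2 [32T→41T]: ω = 3448.7500×32/41 = 2691.7073 rpm, sense flips to +
mesh 3 [59T→59T]: ω = 2691.7073×59/59 = 2691.7073 rpm, sense flips to −
mesh 4 [59T→30T]: ω = 2691.7073×59/30 = 5293.6911 rpm, sense flips to +
mesh 5 [94T→80T]: ω = 5293.6911×94/80 = 6220.0870 rpm, sense flips to −
signed output speed = -6220.0870 rpm

-6220.0870 rpm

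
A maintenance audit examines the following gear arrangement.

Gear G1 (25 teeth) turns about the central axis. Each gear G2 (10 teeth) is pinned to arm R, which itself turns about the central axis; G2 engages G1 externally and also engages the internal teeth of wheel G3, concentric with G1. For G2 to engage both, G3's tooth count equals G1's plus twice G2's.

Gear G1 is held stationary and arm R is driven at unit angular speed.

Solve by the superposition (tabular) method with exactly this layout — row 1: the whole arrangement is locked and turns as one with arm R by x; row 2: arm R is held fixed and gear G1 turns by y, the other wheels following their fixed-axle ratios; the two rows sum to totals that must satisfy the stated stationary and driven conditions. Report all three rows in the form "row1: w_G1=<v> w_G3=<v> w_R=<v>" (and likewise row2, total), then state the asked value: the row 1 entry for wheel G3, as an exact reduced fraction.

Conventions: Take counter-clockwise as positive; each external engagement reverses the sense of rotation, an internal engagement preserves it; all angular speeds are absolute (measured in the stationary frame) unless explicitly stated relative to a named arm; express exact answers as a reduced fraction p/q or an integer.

row1: w_G1=1 w_G3=1 w_R=1
row2: w_G1=-1 w_G3=5/9 w_R=0
total: w_G1=0 w_G3=14/9 w_R=1
asked value: 1

planetary set (25T centre, 10T on arm, 45T internal) — Willis relation
row 1 — lock + rotate with arm: ω_sun = ω_ring = ω_arm = x
row 2 (arm held, sun turns y): ω_ring = −(25/45)·y, ω_arm = 0
boundary: total ω_sun = x + y = 0 and total ω_arm = x = 1  ⇒  y = -1, x = 1
row 2 ring = −(25/45)·(-1) = 5/9
totals (row 1 + row 2): sun 1 + (-1) = 0, ring 1 + 5/9 = 14/9, arm 1 + 0 = 1
asked cell (row1, ring) = 1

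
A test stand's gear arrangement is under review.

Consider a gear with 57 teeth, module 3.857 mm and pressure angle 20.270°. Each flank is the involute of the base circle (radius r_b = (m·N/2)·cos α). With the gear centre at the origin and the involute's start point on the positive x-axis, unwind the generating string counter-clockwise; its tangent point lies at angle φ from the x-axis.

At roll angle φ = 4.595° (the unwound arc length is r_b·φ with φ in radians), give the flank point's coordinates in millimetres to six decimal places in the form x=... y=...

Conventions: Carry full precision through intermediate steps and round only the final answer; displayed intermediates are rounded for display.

recognized (one wheel, involute flank): single-mesh tooth geometry, m = 3.857, N = 57
pitch radius r_p = m·N/2 = 3.857·57/2 = 109.924500
base radius r_b = r_p·cos α = 109.924500·cos 20.270° = 103.116926
roll angle φ = 4.595° = 0.08019788 rad
x = r_b·(cos φ + φ·sin φ) = 103.448002
y = r_b·(sin φ − φ·cos φ) = 0.017718

x=103.448002 y=0.017718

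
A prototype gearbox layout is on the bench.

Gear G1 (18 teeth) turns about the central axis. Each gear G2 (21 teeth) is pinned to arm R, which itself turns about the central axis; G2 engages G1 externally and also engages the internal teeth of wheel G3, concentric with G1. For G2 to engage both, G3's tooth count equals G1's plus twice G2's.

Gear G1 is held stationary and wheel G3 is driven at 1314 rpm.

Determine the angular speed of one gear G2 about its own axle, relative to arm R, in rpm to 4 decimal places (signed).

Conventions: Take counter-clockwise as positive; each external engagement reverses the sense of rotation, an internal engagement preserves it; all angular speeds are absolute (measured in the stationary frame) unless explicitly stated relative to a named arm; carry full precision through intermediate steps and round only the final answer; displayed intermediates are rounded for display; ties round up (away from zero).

+866.3736 rpm

topology: planetary set — G1 18T / G2 21T / G3 60T, arm = carrier (Willis)
normalise by the input: solve with ω_ring = 1, then scale by 1314 rpm
ring teeth: 18 + 2·21 = 60
18(ω_sun−ω_arm) = −60(ω_ring−ω_arm),  ω_sun = 0, ω_ring = 1
18(0−ω_arm) = −60(1−ω_arm)  ⇒  78·ω_arm = 60  ⇒  ω_arm = 10/13
sun–planet mesh: 18·(0−10/13) = −21·(ω_p−ω_arm)  ⇒  ω_p−ω_arm = 60/91
scale: ω_p−ω_arm = 60/91 × 1314 rpm = +866.3736 rpm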